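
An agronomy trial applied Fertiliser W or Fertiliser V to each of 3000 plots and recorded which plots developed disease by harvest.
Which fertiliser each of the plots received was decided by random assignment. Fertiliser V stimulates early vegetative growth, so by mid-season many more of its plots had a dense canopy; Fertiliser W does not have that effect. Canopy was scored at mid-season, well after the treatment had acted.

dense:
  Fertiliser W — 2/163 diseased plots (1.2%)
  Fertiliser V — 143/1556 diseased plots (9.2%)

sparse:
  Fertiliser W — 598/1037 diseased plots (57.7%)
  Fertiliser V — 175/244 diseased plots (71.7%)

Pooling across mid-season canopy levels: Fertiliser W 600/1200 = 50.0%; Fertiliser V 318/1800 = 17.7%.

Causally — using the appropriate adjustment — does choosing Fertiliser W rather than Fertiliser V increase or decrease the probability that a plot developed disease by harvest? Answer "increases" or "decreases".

Within every mid-season canopy level Fertiliser W has the lower rate, yet pooled Fertiliser V does — Simpson's reversal.
Mid-season canopy lies on the pathway fertiliser → mid-season canopy → outcome, so adjusting for it blocks the indirect effect. For the total causal effect of fertiliser, use the unadjusted pooled rates.
Pooled: Fertiliser W 50.0% vs Fertiliser V 17.7%; Fertiliser V is lower overall.

increases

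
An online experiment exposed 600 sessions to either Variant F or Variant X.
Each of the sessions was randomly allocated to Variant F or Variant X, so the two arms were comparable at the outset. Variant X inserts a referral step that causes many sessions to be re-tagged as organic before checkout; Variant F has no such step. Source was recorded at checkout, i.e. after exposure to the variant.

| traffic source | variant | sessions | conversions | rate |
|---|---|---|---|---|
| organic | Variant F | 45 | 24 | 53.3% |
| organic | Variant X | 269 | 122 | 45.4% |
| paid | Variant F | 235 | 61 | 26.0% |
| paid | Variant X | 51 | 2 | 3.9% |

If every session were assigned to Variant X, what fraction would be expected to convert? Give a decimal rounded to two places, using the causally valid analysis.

0.39

The stratified and pooled comparisons disagree (Variant F wins within each traffic source; Variant X wins overall), so the answer turns on the causal role of traffic source.
The distribution of traffic source is itself part of what the variant does — it is an intermediate outcome. Holding it fixed would remove that part of the effect; the total effect is the pooled difference.
So P(outcome | do(Variant X)) is just the pooled rate for Variant X: 124/320 = 0.388.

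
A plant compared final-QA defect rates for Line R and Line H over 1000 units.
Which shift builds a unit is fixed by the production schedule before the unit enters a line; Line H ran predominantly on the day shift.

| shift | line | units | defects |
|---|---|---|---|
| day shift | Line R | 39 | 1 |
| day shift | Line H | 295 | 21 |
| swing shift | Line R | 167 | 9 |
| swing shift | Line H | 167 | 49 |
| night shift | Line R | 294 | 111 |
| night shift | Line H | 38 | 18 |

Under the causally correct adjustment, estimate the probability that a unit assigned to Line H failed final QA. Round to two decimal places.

Shift differs across lines for reasons unrelated to any effect of the line itself, and it separately predicts the outcome — a classic confounder. We must compare within shift levels.
Standardising Line H to the population shift mix: 0.334·21/295 + 0.334·49/167 + 0.332·18/38 = 0.279.

0.28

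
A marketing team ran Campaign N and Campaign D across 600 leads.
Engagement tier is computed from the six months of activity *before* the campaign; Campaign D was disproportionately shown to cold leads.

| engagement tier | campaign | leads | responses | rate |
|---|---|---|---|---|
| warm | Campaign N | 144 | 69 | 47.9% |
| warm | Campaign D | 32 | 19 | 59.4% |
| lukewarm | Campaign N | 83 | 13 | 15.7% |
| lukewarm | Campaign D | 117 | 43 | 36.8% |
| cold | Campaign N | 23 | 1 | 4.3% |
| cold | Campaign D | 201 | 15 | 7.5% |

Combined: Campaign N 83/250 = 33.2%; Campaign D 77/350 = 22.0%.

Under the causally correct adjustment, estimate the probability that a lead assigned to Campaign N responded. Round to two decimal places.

Since engagement tier is a pre-existing factor (not a product of the campaign) and it affects the outcome on its own, it is a confounder. The stratified rates, not the pooled rate, identify the causal effect.
Standardising Campaign N to the population engagement tier mix: 0.293·69/144 + 0.333·13/83 + 0.373·1/23 = 0.209.

0.21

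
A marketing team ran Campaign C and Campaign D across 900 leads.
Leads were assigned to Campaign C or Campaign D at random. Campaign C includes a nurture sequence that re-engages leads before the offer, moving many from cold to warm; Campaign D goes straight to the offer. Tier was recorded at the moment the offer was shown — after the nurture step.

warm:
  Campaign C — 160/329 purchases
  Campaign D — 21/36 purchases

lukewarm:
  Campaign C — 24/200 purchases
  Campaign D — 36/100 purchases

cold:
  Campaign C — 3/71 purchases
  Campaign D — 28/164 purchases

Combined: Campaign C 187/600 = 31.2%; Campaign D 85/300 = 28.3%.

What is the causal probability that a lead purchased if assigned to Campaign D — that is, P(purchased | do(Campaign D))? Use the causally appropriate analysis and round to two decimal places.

The stratified and pooled comparisons disagree (Campaign D wins within each engagement tier; Campaign C wins overall), so the answer turns on the causal role of engagement tier.
Engagement tier is downstream of the campaign. One should not condition on a consequence of treatment, so the overall rates are the right comparison.
So P(outcome | do(Campaign D)) is just the pooled rate for Campaign D: 85/300 = 0.283.

0.28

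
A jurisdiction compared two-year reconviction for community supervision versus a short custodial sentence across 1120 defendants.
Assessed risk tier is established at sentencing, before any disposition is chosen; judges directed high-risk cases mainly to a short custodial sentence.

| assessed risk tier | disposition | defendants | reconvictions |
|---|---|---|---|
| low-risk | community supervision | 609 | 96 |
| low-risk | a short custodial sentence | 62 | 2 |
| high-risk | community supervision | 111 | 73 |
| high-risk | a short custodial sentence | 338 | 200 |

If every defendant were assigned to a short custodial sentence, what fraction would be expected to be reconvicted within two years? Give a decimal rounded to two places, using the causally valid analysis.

0.26

Nothing the disposition does changes assessed risk tier; the imbalance is an allocation artefact. With assessed risk tier also predicting the outcome, the pooled figure is confounded, and the within-stratum comparison is the causal one.
Standardising a short custodial sentence to the population assessed risk tier mix: 0.599·2/62 + 0.401·200/338 = 0.257.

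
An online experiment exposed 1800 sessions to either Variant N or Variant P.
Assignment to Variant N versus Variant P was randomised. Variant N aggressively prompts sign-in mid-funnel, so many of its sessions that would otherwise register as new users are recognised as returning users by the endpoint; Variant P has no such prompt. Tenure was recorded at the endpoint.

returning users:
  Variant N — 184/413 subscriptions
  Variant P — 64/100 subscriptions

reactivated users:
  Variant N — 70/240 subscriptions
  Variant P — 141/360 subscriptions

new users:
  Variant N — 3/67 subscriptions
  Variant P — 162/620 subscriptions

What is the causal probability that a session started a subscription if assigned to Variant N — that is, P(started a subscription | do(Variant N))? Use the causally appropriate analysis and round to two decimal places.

Because the variant influences user tenure, user tenure is a post-treatment mediator, not a confounder. Stratifying on it would bias the estimate; the causal effect is the crude pooled difference.
So P(outcome | do(Variant N)) is just the pooled rate for Variant N: 257/720 = 0.357.

0.36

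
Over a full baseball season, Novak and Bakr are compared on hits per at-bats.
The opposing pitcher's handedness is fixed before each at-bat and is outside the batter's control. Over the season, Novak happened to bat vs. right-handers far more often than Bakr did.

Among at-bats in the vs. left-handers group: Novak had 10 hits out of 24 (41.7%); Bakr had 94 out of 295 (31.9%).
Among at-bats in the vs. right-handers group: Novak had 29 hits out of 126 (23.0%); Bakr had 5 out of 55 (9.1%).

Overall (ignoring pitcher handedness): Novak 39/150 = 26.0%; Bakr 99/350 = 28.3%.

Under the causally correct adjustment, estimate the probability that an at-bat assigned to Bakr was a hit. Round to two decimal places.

0.24

Novak is higher inside every pitcher handedness stratum but Bakr is higher in aggregate. Whether to stratify depends on how pitcher handedness relates to the player.
Nothing the player does changes pitcher handedness; the imbalance is an allocation artefact. With pitcher handedness also predicting the outcome, the pooled figure is confounded, and the within-stratum comparison is the causal one.
Standardising Bakr to the population pitcher handedness mix: 0.638·94/295 + 0.362·5/55 = 0.236.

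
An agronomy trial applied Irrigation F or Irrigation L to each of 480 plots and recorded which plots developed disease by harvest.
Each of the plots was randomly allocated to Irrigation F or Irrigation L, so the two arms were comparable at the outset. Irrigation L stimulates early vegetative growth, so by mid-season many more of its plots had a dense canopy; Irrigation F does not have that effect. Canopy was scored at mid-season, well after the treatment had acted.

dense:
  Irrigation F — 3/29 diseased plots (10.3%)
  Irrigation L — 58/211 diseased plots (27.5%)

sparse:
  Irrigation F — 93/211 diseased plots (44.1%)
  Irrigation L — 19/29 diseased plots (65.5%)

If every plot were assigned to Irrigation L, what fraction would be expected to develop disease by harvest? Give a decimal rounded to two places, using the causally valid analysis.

Within every mid-season canopy level Irrigation F has the lower rate, yet pooled Irrigation L does — Simpson's reversal.
Because the irrigation influences mid-season canopy, mid-season canopy is a post-treatment mediator, not a confounder. Stratifying on it would bias the estimate; the causal effect is the crude pooled difference.
So P(outcome | do(Irrigation L)) is just the pooled rate for Irrigation L: 77/240 = 0.321.

0.32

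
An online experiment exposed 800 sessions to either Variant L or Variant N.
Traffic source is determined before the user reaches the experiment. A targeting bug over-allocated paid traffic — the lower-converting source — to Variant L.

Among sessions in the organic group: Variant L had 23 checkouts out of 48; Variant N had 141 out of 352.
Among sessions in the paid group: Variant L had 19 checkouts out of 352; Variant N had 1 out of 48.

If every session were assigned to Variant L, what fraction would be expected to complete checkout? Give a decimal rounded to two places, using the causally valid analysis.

0.27

Since traffic source is a pre-existing factor (not a product of the variant) and it affects the outcome on its own, it is a confounder. The stratified rates, not the pooled rate, identify the causal effect.
Standardising Variant L to the population traffic source mix: 0.500·23/48 + 0.500·19/352 = 0.267.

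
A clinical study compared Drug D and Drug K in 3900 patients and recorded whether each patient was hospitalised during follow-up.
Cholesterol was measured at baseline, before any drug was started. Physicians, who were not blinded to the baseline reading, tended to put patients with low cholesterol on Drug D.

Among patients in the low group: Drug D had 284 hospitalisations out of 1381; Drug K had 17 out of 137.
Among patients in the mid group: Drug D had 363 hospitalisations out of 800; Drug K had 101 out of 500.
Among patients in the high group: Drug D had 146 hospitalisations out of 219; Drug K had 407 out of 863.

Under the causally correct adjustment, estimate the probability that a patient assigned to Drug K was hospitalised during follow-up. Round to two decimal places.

The cholesterol-specific comparison favours Drug K throughout, but the pooled figures favour Drug D. The question is whether to condition on cholesterol.
The imbalance in cholesterol arose from how patients were allocated, not from anything the drug did; and cholesterol independently affects the outcome. The pooled gap is confounded — condition on cholesterol.
Standardising Drug K to the population cholesterol mix: 0.389·17/137 + 0.333·101/500 + 0.277·407/863 = 0.246.

0.25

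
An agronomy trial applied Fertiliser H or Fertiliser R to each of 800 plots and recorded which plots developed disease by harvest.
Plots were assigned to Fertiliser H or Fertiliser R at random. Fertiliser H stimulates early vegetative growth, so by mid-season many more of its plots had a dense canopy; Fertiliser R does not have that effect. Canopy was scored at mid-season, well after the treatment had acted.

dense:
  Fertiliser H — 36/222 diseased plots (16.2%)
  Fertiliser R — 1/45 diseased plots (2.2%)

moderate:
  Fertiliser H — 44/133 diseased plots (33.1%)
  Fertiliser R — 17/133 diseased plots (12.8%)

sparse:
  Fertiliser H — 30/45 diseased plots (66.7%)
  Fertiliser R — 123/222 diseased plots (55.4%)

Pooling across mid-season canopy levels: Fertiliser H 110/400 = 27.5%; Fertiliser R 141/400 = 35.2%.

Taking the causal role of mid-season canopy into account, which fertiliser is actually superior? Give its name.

Fertiliser H

The mid-season canopy-specific comparison favours Fertiliser R throughout, but the pooled figures favour Fertiliser H. The question is whether to condition on mid-season canopy.
Mid-season canopy here is a post-treatment variable shaped by the fertiliser; conditioning on it would introduce bias rather than remove it. The overall comparison is the causal one.
Pooled: Fertiliser H 27.5% vs Fertiliser R 35.2%; Fertiliser H is lower overall.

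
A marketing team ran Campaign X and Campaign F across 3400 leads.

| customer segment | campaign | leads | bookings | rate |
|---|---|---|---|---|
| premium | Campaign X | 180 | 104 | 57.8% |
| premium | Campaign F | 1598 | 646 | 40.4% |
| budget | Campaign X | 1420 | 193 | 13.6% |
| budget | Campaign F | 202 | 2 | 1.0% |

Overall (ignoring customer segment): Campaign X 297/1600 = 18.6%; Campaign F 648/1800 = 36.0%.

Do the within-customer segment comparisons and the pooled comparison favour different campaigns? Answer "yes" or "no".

yes

Within each customer segment level (premium 57.8% vs 40.4%; budget 13.6% vs 1.0%), Campaign X has the higher rate every time. Pooled: 18.6% vs 36.0% — Campaign F has the higher rate overall. The two comparisons disagree.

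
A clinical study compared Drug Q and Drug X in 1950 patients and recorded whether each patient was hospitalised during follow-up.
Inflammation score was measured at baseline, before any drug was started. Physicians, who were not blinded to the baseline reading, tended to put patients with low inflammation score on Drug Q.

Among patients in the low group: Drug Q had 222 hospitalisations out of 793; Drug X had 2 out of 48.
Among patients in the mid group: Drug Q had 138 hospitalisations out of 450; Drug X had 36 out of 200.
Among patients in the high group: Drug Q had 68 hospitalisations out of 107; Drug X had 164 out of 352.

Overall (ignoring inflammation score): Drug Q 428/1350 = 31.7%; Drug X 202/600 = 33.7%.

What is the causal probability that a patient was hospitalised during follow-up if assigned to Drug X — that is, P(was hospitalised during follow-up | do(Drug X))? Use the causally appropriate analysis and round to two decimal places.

0.19

Inflammation score satisfies the back-door criterion: it is not a descendant of the drug, and it blocks the spurious path from drug to outcome. Adjusting for it (i.e., using the within-inflammation score rates) gives the causal effect.
Standardising Drug X to the population inflammation score mix: 0.431·2/48 + 0.333·36/200 + 0.235·164/352 = 0.188.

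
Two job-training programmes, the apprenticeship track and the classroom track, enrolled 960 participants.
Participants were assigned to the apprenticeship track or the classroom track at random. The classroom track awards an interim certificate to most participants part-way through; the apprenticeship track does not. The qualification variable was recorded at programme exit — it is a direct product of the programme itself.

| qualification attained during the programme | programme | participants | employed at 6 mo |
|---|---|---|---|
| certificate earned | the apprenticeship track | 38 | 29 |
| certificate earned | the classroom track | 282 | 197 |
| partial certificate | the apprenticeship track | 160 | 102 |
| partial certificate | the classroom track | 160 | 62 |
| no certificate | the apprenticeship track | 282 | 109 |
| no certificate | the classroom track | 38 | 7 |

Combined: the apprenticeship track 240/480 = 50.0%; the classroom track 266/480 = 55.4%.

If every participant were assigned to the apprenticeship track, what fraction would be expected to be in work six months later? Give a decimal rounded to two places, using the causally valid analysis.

0.50

the apprenticeship track is higher inside every qualification attained during the programme stratum but the classroom track is higher in aggregate. Whether to stratify depends on how qualification attained during the programme relates to the programme.
Qualification attained during the programme is downstream of the programme. One should not condition on a consequence of treatment, so the overall rates are the right comparison.
So P(outcome | do(the apprenticeship track)) is just the pooled rate for the apprenticeship track: 240/480 = 0.500.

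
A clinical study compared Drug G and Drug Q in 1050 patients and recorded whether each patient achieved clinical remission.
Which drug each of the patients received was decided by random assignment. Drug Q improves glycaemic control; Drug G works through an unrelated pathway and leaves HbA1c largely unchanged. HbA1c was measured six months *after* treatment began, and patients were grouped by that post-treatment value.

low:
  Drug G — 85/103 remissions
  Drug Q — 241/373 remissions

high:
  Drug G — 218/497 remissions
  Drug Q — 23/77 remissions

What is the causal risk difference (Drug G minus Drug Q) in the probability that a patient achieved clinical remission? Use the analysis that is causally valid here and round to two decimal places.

HbA1c is downstream of the drug. One should not condition on a consequence of treatment, so the overall rates are the right comparison.
The causal difference is the pooled difference: 0.505 − 0.587 = -0.082.

-0.08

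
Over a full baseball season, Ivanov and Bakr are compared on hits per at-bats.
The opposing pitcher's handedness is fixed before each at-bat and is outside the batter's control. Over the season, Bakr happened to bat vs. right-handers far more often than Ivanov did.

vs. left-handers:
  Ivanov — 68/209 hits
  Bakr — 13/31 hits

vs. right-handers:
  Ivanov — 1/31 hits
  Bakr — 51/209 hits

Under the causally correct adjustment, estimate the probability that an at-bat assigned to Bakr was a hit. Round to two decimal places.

Nothing the player does changes pitcher handedness; the imbalance is an allocation artefact. With pitcher handedness also predicting the outcome, the pooled figure is confounded, and the within-stratum comparison is the causal one.
Standardising Bakr to the population pitcher handedness mix: 0.500·13/31 + 0.500·51/209 = 0.332.

0.33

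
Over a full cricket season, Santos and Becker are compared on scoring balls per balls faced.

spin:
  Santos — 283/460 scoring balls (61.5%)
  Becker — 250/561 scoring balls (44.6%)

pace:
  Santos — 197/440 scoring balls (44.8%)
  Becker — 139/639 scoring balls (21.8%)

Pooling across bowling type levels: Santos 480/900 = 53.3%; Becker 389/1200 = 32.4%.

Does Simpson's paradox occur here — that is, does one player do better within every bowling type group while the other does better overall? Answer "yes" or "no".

Within each bowling type level (spin 61.5% vs 44.6%; pace 44.8% vs 21.8%), Santos has the higher rate every time. Pooled: 53.3% vs 32.4% — Santos has the higher rate overall. They agree.

no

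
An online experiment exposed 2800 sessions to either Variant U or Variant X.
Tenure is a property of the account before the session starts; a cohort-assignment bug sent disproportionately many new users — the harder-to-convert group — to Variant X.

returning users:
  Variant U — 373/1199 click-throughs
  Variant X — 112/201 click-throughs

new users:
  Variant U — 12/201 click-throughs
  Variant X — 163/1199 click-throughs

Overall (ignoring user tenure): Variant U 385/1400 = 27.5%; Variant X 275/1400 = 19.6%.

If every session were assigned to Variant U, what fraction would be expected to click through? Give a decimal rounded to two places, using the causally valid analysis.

0.19

The user tenure-specific comparison favours Variant X throughout, but the pooled figures favour Variant U. The question is whether to condition on user tenure.
Here user tenure is a common cause — it drives both which variant a case falls under and the outcome. The crude comparison mixes populations; the stratum-specific rates are the causally relevant ones.
Standardising Variant U to the population user tenure mix: 0.500·373/1199 + 0.500·12/201 = 0.185.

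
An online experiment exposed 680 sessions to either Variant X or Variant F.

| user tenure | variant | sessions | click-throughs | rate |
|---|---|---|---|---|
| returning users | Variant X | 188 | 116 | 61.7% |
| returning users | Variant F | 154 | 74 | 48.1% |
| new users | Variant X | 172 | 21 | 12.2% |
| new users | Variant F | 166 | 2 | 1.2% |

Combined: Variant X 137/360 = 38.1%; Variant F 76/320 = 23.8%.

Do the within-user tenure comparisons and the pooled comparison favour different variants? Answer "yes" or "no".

no

Within each user tenure level (returning users 61.7% vs 48.1%; new users 12.2% vs 1.2%), Variant X has the higher rate every time. Pooled: 38.1% vs 23.8% — Variant X has the higher rate overall. They agree.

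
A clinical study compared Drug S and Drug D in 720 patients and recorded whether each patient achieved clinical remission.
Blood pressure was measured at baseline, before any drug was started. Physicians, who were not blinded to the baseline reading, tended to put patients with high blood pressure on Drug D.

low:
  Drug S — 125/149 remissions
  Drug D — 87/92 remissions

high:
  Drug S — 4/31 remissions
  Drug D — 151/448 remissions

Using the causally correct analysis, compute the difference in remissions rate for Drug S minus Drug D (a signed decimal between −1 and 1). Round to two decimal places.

The blood pressure-specific comparison favours Drug D throughout, but the pooled figures favour Drug S. The question is whether to condition on blood pressure.
Since blood pressure is a pre-existing factor (not a product of the drug) and it affects the outcome on its own, it is a confounder. The stratified rates, not the pooled rate, identify the causal effect.
Adjusting over the population distribution of blood pressure: 0.335·(0.839−0.946) + 0.665·(0.129−0.337) = -0.174.

-0.17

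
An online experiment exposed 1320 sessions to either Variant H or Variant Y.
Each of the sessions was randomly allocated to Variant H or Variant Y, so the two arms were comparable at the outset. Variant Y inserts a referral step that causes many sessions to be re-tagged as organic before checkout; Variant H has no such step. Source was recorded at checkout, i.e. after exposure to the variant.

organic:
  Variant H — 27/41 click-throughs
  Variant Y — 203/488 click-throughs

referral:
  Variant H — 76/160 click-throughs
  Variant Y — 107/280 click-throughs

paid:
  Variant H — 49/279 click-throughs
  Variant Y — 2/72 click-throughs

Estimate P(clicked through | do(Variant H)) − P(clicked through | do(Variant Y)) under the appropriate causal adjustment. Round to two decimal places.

-0.05

Within every traffic source level Variant H has the higher rate, yet pooled Variant Y does — Simpson's reversal.
Because the variant influences traffic source, traffic source is a post-treatment mediator, not a confounder. Stratifying on it would bias the estimate; the causal effect is the crude pooled difference.
The causal difference is the pooled difference: 0.317 − 0.371 = -0.055.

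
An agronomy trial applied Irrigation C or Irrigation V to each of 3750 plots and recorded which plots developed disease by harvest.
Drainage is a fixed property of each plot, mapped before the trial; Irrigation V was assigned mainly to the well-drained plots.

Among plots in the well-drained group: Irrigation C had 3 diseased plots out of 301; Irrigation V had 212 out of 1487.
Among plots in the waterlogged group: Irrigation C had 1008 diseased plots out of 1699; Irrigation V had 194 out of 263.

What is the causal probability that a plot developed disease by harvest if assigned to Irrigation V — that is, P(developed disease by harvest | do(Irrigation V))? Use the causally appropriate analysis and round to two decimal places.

The field drainage-specific comparison favours Irrigation C throughout, but the pooled figures favour Irrigation V. The question is whether to condition on field drainage.
Nothing the irrigation does changes field drainage; the imbalance is an allocation artefact. With field drainage also predicting the outcome, the pooled figure is confounded, and the within-stratum comparison is the causal one.
Standardising Irrigation V to the population field drainage mix: 0.477·212/1487 + 0.523·194/263 = 0.454.

0.45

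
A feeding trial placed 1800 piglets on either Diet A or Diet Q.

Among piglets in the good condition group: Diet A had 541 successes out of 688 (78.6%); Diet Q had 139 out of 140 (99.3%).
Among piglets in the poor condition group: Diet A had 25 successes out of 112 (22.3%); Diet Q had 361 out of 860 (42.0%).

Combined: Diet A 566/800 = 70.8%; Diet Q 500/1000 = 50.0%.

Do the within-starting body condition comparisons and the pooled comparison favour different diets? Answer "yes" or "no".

yes

Within each starting body condition level (good condition 78.6% vs 99.3%; poor condition 22.3% vs 42.0%), Diet Q has the higher rate every time. Pooled: 70.8% vs 50.0% — Diet A has the higher rate overall. The two comparisons disagree.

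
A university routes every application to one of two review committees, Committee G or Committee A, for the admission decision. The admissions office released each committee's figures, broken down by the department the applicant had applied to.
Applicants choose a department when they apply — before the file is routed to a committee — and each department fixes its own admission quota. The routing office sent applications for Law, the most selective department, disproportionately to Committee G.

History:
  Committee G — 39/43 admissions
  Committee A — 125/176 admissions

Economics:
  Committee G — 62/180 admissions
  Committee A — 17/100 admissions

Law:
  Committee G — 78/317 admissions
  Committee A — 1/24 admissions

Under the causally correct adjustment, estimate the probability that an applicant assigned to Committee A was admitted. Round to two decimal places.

0.26

The stratified and pooled comparisons disagree (Committee G wins within each department; Committee A wins overall), so the answer turns on the causal role of department.
Since department is a pre-existing factor (not a product of the review committee) and it affects the outcome on its own, it is a confounder. The stratified rates, not the pooled rate, identify the causal effect.
Standardising Committee A to the population department mix: 0.261·125/176 + 0.333·17/100 + 0.406·1/24 = 0.259.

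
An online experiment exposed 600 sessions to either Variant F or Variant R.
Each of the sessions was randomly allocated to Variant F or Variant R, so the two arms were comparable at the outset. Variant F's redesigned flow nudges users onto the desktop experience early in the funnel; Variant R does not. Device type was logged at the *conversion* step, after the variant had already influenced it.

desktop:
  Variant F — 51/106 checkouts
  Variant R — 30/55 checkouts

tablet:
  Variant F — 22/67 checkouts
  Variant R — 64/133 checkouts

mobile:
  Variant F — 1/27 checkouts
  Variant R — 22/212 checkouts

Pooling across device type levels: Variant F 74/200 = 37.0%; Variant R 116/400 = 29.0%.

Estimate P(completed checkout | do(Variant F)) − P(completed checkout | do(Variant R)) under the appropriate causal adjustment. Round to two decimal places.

+0.08

Variant R is higher inside every device type stratum but Variant F is higher in aggregate. Whether to stratify depends on how device type relates to the variant.
Stratifying would compare variants among sessions the variants themselves sorted into device type groups — a form of selection on an intermediate. The unconditioned pooled rates give the total causal effect.
The causal difference is the pooled difference: 0.370 − 0.290 = +0.080.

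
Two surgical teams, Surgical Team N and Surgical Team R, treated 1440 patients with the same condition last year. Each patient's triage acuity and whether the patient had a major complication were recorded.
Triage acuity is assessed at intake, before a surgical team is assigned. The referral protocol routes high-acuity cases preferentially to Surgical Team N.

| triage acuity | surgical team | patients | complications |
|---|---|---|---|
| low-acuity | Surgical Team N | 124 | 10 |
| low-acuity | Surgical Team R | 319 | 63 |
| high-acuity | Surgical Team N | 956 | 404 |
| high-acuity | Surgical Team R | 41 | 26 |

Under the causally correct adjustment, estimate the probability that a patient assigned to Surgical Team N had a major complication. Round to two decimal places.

The triage acuity-specific comparison favours Surgical Team N throughout, but the pooled figures favour Surgical Team R. The question is whether to condition on triage acuity.
Triage acuity differs across surgical teams for reasons unrelated to any effect of the surgical team itself, and it separately predicts the outcome — a classic confounder. We must compare within triage acuity levels.
Standardising Surgical Team N to the population triage acuity mix: 0.308·10/124 + 0.692·404/956 = 0.317.

0.32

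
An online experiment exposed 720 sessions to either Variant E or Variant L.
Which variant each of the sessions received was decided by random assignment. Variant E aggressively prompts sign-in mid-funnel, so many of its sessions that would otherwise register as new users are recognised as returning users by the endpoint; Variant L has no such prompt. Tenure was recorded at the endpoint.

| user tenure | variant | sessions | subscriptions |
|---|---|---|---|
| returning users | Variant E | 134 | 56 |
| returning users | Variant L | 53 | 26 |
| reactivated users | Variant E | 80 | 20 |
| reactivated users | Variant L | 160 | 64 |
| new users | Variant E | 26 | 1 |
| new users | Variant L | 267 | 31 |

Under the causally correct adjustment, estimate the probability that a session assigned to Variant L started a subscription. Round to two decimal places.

User tenure is recorded after the variant and is itself shifted by it — it sits on the causal path from variant to outcome. Conditioning on a mediator would strip out part of the effect we want; the pooled comparison gives the total causal effect.
So P(outcome | do(Variant L)) is just the pooled rate for Variant L: 121/480 = 0.252.

0.25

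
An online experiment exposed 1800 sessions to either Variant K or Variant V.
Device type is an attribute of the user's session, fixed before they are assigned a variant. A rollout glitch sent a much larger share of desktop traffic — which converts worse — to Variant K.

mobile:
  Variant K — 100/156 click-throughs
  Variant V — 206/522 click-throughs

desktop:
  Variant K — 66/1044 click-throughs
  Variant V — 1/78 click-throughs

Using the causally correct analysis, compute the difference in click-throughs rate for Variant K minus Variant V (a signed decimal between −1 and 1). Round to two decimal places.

Within every device type level Variant K has the higher rate, yet pooled Variant V does — Simpson's reversal.
The imbalance in device type arose from how sessions were allocated, not from anything the variant did; and device type independently affects the outcome. The pooled gap is confounded — condition on device type.
Adjusting over the population distribution of device type: 0.377·(0.641−0.395) + 0.623·(0.063−0.013) = +0.124.

+0.12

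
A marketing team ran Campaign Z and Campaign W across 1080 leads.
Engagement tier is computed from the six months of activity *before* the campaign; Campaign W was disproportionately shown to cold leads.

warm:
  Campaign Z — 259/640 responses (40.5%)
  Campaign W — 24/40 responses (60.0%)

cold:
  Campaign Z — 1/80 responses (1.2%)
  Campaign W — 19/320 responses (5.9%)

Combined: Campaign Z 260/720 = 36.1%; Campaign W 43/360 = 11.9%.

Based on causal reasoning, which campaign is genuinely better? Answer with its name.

Campaign W

The stratified and pooled comparisons disagree (Campaign W wins within each engagement tier; Campaign Z wins overall), so the answer turns on the causal role of engagement tier.
Here engagement tier is a common cause — it drives both which campaign a case falls under and the outcome. The crude comparison mixes populations; the stratum-specific rates are the causally relevant ones.
Within each level — warm: 40.5% vs 60.0%; cold: 1.2% vs 5.9% — Campaign W is higher every time.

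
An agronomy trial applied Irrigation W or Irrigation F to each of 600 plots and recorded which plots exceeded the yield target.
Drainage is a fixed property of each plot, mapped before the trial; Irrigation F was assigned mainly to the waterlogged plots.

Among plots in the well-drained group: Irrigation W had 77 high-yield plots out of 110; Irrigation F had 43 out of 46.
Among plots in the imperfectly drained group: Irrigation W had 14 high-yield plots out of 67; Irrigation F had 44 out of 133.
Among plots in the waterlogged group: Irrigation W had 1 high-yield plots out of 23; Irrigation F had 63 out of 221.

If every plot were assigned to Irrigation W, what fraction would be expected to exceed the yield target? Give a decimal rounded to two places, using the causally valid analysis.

Here field drainage is a common cause — it drives both which irrigation a case falls under and the outcome. The crude comparison mixes populations; the stratum-specific rates are the causally relevant ones.
Standardising Irrigation W to the population field drainage mix: 0.260·77/110 + 0.333·14/67 + 0.407·1/23 = 0.269.

0.27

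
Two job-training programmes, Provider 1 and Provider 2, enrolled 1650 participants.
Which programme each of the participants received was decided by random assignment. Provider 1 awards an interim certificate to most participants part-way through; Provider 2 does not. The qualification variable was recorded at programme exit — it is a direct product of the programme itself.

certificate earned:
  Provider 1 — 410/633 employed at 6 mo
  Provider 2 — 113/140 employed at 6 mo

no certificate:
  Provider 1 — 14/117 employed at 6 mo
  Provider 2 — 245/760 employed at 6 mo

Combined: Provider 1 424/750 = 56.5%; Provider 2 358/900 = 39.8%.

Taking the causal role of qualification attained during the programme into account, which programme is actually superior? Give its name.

Provider 2 is higher inside every qualification attained during the programme stratum but Provider 1 is higher in aggregate. Whether to stratify depends on how qualification attained during the programme relates to the programme.
Qualification attained during the programme is recorded after the programme and is itself shifted by it — it sits on the causal path from programme to outcome. Conditioning on a mediator would strip out part of the effect we want; the pooled comparison gives the total causal effect.
Pooled: Provider 1 56.5% vs Provider 2 39.8%; Provider 1 is higher overall.

Provider 1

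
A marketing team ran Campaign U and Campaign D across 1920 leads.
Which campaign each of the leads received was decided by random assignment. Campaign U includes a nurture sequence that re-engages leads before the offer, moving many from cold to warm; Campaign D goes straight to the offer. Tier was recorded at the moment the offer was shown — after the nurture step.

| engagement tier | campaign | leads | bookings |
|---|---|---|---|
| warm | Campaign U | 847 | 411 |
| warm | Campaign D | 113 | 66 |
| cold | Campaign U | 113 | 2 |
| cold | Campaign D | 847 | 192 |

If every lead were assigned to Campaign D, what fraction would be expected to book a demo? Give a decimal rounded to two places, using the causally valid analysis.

The stratified and pooled comparisons disagree (Campaign D wins within each engagement tier; Campaign U wins overall), so the answer turns on the causal role of engagement tier.
Engagement tier is recorded after the campaign and is itself shifted by it — it sits on the causal path from campaign to outcome. Conditioning on a mediator would strip out part of the effect we want; the pooled comparison gives the total causal effect.
So P(outcome | do(Campaign D)) is just the pooled rate for Campaign D: 258/960 = 0.269.

0.27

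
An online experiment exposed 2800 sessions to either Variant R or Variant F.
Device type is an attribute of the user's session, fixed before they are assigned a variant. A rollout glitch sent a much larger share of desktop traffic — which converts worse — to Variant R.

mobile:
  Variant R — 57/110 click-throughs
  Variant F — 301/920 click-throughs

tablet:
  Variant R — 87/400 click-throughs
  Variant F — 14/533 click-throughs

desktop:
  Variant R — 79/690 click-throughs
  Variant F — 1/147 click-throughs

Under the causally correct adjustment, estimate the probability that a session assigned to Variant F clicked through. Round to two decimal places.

0.13

The stratified and pooled comparisons disagree (Variant R wins within each device type; Variant F wins overall), so the answer turns on the causal role of device type.
Device type differs across variants for reasons unrelated to any effect of the variant itself, and it separately predicts the outcome — a classic confounder. We must compare within device type levels.
Standardising Variant F to the population device type mix: 0.368·301/920 + 0.333·14/533 + 0.299·1/147 = 0.131.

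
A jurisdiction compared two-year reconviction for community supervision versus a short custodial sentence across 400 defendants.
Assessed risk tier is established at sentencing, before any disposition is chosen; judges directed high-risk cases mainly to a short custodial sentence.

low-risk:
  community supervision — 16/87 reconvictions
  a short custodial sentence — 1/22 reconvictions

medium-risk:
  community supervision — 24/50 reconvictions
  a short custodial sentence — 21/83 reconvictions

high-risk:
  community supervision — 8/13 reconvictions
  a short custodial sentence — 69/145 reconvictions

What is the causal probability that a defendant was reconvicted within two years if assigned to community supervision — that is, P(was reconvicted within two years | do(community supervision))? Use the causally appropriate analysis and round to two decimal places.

0.45

The assessed risk tier-specific comparison favours a short custodial sentence throughout, but the pooled figures favour community supervision. The question is whether to condition on assessed risk tier.
Nothing the disposition does changes assessed risk tier; the imbalance is an allocation artefact. With assessed risk tier also predicting the outcome, the pooled figure is confounded, and the within-stratum comparison is the causal one.
Standardising community supervision to the population assessed risk tier mix: 0.273·16/87 + 0.333·24/50 + 0.395·8/13 = 0.453.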